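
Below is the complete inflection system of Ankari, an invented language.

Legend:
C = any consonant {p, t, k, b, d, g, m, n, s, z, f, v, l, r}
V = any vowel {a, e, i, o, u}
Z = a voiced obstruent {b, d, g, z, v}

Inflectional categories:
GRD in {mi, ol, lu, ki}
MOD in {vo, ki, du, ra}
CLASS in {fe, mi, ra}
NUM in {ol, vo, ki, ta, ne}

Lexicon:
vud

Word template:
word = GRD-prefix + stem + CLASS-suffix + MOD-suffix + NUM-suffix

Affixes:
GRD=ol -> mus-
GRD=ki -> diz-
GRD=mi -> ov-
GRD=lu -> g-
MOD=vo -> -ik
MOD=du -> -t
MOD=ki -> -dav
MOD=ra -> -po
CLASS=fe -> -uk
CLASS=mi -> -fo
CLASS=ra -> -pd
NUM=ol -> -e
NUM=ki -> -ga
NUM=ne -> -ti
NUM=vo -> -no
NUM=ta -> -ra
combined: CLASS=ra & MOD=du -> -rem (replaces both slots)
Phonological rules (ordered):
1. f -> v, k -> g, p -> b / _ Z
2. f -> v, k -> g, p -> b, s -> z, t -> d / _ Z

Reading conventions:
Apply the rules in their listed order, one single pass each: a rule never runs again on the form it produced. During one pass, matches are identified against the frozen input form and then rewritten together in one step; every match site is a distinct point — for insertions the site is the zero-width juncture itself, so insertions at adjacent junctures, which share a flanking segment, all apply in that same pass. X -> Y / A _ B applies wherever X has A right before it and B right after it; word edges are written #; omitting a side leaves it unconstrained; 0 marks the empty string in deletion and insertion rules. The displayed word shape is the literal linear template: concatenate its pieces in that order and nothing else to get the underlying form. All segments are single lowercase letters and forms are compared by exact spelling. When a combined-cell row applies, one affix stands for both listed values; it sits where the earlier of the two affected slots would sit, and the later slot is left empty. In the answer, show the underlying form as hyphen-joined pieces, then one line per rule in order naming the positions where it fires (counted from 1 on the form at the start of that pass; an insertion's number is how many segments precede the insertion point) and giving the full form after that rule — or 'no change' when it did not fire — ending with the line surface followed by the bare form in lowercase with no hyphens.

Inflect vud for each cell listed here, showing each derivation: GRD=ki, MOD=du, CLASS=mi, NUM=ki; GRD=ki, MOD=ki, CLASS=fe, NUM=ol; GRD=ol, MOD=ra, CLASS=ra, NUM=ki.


cell GRD=ki, MOD=du, CLASS=mi, NUM=ki:
underlying: diz-vud-fo-t-ga
1. f -> v, k -> g, p -> b / _ Z: no change
2. f -> v, k -> g, p -> b, s -> z, t -> d / _ Z: fires at position(s) 9: dizvudfodga
surface: dizvudfodga

cell GRD=ki, MOD=ki, CLASS=fe, NUM=ol:
underlying: diz-vud-uk-dav-e
1. f -> v, k -> g, p -> b / _ Z: fires at position(s) 8: dizvudugdave
2. f -> v, k -> g, p -> b, s -> z, t -> d / _ Z: no change
surface: dizvudugdave

cell GRD=ol, MOD=ra, CLASS=ra, NUM=ki:
underlying: mus-vud-pd-po-ga
1. f -> v, k -> g, p -> b / _ Z: fires at position(s) 7: musvudbdpoga
2. f -> v, k -> g, p -> b, s -> z, t -> d / _ Z: fires at position(s) 3: muzvudbdpoga
surface: muzvudbdpoga


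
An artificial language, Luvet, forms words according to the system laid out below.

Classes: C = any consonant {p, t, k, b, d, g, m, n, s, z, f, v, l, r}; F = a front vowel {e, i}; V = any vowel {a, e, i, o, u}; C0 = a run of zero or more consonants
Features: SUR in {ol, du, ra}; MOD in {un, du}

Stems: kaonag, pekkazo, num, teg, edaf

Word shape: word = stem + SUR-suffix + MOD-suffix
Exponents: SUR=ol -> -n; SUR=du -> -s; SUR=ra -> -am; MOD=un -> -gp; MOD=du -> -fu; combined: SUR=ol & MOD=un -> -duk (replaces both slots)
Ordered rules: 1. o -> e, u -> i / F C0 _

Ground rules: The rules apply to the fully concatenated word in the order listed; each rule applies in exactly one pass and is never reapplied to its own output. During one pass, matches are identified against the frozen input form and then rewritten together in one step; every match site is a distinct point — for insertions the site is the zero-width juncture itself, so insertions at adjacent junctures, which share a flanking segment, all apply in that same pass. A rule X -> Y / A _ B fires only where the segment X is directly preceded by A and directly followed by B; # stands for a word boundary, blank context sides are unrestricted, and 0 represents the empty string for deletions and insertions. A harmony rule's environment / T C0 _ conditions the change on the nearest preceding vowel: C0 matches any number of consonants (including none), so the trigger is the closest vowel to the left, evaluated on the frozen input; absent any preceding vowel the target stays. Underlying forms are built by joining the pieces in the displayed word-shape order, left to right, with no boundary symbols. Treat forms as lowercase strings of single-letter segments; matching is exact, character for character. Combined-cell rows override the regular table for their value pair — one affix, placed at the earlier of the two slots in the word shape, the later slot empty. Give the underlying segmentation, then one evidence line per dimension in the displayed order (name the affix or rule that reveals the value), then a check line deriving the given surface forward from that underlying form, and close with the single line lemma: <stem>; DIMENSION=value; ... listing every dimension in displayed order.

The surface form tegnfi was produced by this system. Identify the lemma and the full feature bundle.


underlying: teg-n-fu
SUR=ol - signalled by the affix -n
MOD=du - signalled by the affix -fu
check: tegnfu -> tegnfi
lemma: teg; SUR=ol; MOD=du


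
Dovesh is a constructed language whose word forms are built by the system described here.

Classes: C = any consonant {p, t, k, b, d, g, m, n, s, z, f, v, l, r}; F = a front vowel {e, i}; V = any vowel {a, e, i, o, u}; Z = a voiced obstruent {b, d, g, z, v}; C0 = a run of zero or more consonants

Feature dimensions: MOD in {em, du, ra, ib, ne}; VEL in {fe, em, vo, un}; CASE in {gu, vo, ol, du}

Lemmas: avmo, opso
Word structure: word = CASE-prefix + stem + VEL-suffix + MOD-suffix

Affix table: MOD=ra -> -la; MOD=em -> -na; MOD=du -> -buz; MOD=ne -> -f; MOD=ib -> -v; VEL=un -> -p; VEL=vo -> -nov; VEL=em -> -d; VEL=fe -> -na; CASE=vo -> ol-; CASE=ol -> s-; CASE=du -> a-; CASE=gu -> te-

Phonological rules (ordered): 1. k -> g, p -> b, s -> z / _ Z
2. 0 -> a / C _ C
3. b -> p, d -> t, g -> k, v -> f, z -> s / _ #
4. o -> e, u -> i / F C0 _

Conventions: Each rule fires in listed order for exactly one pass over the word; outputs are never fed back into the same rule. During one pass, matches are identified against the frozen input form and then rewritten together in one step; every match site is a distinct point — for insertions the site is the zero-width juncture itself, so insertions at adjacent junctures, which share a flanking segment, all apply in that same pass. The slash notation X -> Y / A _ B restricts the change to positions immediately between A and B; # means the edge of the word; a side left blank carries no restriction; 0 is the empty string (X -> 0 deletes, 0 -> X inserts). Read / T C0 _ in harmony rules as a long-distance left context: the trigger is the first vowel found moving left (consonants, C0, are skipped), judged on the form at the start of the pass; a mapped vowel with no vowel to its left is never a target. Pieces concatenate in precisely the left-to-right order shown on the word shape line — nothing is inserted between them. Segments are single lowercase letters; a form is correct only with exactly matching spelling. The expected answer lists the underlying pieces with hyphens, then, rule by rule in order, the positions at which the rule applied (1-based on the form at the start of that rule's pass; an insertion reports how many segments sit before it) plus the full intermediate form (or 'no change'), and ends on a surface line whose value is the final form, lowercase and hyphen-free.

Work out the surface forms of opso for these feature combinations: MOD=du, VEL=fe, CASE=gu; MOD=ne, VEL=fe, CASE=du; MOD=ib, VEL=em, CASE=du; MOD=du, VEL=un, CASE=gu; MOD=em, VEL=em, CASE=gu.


cell MOD=du, VEL=fe, CASE=gu:
underlying: te-opso-na-buz
1. k -> g, p -> b, s -> z / _ Z: no change
2. 0 -> a / C _ C: inserts after position(s) 4: teopasonabuz
3. b -> p, d -> t, g -> k, v -> f, z -> s / _ #: fires at position(s) 12: teopasonabus
4. o -> e, u -> i / F C0 _: fires at position(s) 3: teepasonabus
surface: teepasonabus

cell MOD=ne, VEL=fe, CASE=du:
underlying: a-opso-na-f
1. k -> g, p -> b, s -> z / _ Z: no change
2. 0 -> a / C _ C: inserts after position(s) 3: aopasonaf
3. b -> p, d -> t, g -> k, v -> f, z -> s / _ #: no change
4. o -> e, u -> i / F C0 _: no change
surface: aopasonaf

cell MOD=ib, VEL=em, CASE=du:
underlying: a-opso-d-v
1. k -> g, p -> b, s -> z / _ Z: no change
2. 0 -> a / C _ C: inserts after position(s) 3, 6: aopasodav
3. b -> p, d -> t, g -> k, v -> f, z -> s / _ #: fires at position(s) 9: aopasodaf
4. o -> e, u -> i / F C0 _: no change
surface: aopasodaf

cell MOD=du, VEL=un, CASE=gu:
underlying: te-opso-p-buz
1. k -> g, p -> b, s -> z / _ Z: fires at position(s) 7: teopsobbuz
2. 0 -> a / C _ C: inserts after position(s) 4, 7: teopasobabuz
3. b -> p, d -> t, g -> k, v -> f, z -> s / _ #: fires at position(s) 12: teopasobabus
4. o -> e, u -> i / F C0 _: fires at position(s) 3: teepasobabus
surface: teepasobabus

cell MOD=em, VEL=em, CASE=gu:
underlying: te-opso-d-na
1. k -> g, p -> b, s -> z / _ Z: no change
2. 0 -> a / C _ C: inserts after position(s) 4, 7: teopasodana
3. b -> p, d -> t, g -> k, v -> f, z -> s / _ #: no change
4. o -> e, u -> i / F C0 _: fires at position(s) 3: teepasodana
surface: teepasodana


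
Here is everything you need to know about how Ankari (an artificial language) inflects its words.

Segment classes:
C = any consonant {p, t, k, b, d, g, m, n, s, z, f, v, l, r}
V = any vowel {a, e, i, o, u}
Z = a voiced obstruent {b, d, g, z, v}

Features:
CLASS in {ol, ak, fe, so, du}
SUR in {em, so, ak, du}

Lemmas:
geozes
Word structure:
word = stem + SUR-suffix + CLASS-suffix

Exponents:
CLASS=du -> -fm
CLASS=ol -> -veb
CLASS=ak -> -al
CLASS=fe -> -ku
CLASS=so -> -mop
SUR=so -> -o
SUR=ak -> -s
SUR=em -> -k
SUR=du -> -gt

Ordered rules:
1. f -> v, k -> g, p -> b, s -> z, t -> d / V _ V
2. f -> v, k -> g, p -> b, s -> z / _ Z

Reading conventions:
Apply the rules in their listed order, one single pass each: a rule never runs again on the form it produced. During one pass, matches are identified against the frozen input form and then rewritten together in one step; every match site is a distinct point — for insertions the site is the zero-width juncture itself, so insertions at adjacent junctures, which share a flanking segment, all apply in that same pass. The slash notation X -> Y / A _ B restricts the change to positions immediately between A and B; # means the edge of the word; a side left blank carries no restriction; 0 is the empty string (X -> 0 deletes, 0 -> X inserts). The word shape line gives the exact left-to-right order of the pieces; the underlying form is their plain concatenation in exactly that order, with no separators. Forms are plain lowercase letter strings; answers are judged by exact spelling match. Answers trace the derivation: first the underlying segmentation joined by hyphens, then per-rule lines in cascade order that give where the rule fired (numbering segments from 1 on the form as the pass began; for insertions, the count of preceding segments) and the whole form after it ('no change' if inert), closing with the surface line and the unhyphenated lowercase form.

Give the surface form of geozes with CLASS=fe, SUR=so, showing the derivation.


underlying: geozes-o-ku
1. f -> v, k -> g, p -> b, s -> z, t -> d / V _ V: fires at position(s) 6, 8: geozezogu
2. f -> v, k -> g, p -> b, s -> z / _ Z: no change
surface: geozezogu


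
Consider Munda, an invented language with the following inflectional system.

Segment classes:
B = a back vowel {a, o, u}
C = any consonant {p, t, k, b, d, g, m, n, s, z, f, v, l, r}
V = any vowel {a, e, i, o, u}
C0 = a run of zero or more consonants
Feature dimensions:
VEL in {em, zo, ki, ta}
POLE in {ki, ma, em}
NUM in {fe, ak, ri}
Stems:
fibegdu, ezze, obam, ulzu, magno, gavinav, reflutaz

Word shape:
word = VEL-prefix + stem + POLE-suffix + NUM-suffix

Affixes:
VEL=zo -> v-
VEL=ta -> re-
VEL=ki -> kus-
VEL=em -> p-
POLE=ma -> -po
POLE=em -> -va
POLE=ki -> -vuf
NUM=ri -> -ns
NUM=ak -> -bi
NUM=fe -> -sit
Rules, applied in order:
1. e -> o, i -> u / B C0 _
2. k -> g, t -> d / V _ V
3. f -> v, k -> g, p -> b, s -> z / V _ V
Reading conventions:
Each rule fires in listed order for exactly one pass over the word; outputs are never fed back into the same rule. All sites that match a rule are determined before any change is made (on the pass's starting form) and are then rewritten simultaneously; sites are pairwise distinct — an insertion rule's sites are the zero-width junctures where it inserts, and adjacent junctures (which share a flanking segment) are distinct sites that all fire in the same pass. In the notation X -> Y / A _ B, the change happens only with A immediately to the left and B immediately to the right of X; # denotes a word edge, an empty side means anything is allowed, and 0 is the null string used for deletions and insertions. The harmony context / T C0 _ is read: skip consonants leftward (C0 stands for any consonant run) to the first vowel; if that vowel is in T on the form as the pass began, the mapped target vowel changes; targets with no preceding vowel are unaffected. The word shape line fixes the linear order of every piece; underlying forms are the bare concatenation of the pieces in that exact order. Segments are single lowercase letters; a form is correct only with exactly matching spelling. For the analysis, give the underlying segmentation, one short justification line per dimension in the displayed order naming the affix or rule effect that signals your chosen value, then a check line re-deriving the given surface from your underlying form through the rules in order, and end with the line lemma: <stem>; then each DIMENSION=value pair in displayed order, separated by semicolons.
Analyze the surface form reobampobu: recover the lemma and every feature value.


underlying: re-obam-po-bi
VEL=ta - signalled by the affix re-
POLE=ma - signalled by the affix -po
NUM=ak - signalled by the affix -bi
check: reobampobi -> reobampobu -> reobampobu -> reobampobu
lemma: obam; VEL=ta; POLE=ma; NUM=ak


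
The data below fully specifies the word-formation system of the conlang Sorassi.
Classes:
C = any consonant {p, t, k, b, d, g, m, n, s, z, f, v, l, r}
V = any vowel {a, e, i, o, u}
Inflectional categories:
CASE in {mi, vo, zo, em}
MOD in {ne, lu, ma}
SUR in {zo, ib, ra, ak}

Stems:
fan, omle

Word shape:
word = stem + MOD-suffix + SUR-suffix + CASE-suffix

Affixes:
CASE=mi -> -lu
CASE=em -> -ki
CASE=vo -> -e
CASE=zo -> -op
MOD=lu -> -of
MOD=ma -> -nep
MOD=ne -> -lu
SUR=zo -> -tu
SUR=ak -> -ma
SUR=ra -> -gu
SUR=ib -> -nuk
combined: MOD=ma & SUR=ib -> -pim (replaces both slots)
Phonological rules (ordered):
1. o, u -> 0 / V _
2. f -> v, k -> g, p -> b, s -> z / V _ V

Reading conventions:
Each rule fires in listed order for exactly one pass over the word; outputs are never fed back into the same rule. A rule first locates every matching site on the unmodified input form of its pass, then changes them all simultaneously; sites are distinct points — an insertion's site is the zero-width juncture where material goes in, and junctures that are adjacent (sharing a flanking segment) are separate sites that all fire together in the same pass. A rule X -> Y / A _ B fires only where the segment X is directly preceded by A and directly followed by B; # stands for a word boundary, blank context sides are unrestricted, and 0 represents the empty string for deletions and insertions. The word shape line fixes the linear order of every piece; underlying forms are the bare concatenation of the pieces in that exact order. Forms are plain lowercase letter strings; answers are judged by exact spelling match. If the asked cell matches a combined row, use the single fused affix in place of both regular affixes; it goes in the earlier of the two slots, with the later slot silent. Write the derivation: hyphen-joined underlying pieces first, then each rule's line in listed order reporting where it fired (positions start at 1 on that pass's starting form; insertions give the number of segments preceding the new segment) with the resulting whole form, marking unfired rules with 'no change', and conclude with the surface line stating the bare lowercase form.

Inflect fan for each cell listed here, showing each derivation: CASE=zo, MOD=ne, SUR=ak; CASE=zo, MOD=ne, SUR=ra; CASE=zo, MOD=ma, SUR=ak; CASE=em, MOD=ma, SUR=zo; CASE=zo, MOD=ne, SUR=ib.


cell CASE=zo, MOD=ne, SUR=ak:
underlying: fan-lu-ma-op
1. o, u -> 0 / V _: fires at position(s) 8: fanlumap
2. f -> v, k -> g, p -> b, s -> z / V _ V: no change
surface: fanlumap

cell CASE=zo, MOD=ne, SUR=ra:
underlying: fan-lu-gu-op
1. o, u -> 0 / V _: fires at position(s) 8: fanlugup
2. f -> v, k -> g, p -> b, s -> z / V _ V: no change
surface: fanlugup

cell CASE=zo, MOD=ma, SUR=ak:
underlying: fan-nep-ma-op
1. o, u -> 0 / V _: fires at position(s) 9: fannepmap
2. f -> v, k -> g, p -> b, s -> z / V _ V: no change
surface: fannepmap

cell CASE=em, MOD=ma, SUR=zo:
underlying: fan-nep-tu-ki
1. o, u -> 0 / V _: no change
2. f -> v, k -> g, p -> b, s -> z / V _ V: fires at position(s) 9: fanneptugi
surface: fanneptugi

cell CASE=zo, MOD=ne, SUR=ib:
underlying: fan-lu-nuk-op
1. o, u -> 0 / V _: no change
2. f -> v, k -> g, p -> b, s -> z / V _ V: fires at position(s) 8: fanlunugop
surface: fanlunugop


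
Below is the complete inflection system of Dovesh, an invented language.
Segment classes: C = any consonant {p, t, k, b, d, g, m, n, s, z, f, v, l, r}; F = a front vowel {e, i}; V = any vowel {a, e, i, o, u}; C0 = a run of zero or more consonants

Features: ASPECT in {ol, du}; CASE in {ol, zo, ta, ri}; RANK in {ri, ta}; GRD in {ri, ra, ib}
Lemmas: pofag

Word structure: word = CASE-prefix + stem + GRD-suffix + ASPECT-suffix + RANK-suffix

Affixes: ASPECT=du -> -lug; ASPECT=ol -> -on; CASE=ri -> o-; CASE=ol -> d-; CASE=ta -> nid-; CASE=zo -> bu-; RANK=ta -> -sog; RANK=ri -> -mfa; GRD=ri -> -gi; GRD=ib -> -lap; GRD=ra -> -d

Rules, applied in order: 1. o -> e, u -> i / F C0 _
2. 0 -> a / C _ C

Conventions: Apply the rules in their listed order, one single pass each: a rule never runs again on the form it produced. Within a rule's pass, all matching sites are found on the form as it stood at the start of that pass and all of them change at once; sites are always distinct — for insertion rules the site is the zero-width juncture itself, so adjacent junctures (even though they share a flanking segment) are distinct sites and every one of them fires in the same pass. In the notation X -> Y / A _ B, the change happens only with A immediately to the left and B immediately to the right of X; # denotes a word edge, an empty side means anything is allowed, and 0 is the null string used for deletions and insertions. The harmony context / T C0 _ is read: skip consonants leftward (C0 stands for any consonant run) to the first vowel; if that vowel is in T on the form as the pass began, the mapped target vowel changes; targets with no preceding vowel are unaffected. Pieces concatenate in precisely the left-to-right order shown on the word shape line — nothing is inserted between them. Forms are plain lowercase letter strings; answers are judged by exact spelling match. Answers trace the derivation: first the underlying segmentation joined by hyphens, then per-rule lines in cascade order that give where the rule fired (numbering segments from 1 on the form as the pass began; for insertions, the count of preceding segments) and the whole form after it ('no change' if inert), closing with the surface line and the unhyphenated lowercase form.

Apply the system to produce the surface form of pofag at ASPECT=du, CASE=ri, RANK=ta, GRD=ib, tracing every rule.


underlying: o-pofag-lap-lug-sog
1. o -> e, u -> i / F C0 _: no change
2. 0 -> a / C _ C: inserts after position(s) 6, 9, 12: opofagalapalugasog
surface: opofagalapalugasog


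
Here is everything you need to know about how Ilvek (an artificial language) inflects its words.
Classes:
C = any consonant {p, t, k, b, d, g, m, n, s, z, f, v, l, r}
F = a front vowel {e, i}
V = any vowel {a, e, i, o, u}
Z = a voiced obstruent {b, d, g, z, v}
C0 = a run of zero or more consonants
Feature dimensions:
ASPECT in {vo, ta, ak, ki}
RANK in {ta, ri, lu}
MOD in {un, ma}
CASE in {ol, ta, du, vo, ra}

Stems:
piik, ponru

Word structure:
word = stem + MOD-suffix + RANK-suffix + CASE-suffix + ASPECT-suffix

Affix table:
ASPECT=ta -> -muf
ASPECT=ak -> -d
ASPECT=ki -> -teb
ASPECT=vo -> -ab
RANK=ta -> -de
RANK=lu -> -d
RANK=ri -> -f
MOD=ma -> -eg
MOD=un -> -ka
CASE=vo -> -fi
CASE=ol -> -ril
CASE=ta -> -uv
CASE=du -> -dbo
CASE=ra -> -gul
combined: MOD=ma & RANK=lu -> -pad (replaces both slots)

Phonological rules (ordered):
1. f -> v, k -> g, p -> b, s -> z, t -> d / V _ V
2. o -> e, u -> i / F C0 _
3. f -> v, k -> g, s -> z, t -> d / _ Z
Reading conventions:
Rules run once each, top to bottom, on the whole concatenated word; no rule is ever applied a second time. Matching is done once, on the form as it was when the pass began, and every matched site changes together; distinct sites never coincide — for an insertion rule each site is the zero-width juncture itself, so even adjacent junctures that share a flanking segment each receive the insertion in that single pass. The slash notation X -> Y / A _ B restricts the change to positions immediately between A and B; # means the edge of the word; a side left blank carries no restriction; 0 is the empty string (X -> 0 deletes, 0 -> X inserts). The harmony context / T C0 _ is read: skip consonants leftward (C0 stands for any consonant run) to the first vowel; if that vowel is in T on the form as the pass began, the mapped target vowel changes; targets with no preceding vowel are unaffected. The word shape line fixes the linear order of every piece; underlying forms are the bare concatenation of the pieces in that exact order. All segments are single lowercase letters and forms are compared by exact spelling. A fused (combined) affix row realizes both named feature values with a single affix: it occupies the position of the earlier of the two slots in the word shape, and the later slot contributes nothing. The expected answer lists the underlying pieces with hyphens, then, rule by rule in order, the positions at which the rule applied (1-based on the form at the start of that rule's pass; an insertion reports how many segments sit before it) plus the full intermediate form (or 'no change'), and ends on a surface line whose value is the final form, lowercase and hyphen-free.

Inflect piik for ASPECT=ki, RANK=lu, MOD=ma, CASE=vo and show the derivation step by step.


underlying: piik-pad-fi-teb
1. f -> v, k -> g, p -> b, s -> z, t -> d / V _ V: fires at position(s) 10: piikpadfideb
2. o -> e, u -> i / F C0 _: no change
3. f -> v, k -> g, s -> z, t -> d / _ Z: no change
surface: piikpadfideb


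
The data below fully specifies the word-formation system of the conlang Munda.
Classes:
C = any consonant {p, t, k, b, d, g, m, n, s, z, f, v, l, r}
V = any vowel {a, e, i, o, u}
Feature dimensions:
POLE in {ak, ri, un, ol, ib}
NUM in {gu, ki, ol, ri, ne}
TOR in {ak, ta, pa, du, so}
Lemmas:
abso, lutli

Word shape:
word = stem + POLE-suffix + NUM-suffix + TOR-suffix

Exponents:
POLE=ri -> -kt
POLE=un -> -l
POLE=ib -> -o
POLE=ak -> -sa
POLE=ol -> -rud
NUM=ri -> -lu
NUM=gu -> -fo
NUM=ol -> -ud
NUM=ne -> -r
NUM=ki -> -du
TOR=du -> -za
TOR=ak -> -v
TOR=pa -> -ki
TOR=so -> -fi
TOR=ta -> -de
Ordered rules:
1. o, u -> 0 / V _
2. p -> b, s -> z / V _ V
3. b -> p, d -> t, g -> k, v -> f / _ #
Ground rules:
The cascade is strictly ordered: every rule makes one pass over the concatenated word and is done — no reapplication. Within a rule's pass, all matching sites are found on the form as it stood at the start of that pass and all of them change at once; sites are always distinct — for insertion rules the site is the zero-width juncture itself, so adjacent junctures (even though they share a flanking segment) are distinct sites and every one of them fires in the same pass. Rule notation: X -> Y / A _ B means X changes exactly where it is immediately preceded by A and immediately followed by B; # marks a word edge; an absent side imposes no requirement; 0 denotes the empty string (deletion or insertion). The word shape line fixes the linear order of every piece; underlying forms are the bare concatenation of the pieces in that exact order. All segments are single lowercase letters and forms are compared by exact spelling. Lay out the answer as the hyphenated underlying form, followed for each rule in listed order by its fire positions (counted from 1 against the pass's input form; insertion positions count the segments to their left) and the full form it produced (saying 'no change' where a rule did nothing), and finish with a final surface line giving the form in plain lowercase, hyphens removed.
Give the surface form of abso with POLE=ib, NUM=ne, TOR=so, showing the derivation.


underlying: abso-o-r-fi
1. o, u -> 0 / V _: fires at position(s) 5: absorfi
2. p -> b, s -> z / V _ V: no change
3. b -> p, d -> t, g -> k, v -> f / _ #: no change
surface: absorfi


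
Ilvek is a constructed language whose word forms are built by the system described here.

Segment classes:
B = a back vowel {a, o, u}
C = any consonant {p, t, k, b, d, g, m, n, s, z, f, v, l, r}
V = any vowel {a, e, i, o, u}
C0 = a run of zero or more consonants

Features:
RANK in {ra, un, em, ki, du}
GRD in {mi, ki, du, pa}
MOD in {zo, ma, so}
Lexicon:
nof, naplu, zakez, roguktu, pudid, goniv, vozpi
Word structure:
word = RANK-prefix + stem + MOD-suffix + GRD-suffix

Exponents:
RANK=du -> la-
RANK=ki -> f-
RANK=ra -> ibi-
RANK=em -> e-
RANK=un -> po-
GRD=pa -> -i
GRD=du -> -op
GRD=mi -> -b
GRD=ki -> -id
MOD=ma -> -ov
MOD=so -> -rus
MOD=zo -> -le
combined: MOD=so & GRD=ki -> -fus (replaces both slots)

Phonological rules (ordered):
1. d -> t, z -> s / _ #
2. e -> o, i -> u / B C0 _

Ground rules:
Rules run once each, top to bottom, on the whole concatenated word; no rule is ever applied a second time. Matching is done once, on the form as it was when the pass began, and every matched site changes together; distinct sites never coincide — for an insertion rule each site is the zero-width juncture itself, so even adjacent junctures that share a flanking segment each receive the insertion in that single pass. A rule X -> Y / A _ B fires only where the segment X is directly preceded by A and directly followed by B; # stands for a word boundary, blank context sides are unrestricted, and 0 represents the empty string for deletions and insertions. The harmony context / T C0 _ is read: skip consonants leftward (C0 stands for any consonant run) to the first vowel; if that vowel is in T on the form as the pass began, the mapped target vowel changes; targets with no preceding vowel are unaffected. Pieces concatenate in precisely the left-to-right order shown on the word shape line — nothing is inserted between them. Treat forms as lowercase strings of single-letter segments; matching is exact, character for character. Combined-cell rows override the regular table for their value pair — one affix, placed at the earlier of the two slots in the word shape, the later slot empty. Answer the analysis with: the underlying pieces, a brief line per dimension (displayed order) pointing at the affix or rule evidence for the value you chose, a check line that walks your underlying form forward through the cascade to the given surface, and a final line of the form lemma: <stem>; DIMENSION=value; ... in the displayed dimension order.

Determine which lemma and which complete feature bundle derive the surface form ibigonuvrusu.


underlying: ibi-goniv-rus-i
RANK=ra - signalled by the affix ibi-
GRD=pa - signalled by the affix -i
MOD=so - signalled by the affix -rus
check: ibigonivrusi -> ibigonivrusi -> ibigonuvrusu
lemma: goniv; RANK=ra; GRD=pa; MOD=so


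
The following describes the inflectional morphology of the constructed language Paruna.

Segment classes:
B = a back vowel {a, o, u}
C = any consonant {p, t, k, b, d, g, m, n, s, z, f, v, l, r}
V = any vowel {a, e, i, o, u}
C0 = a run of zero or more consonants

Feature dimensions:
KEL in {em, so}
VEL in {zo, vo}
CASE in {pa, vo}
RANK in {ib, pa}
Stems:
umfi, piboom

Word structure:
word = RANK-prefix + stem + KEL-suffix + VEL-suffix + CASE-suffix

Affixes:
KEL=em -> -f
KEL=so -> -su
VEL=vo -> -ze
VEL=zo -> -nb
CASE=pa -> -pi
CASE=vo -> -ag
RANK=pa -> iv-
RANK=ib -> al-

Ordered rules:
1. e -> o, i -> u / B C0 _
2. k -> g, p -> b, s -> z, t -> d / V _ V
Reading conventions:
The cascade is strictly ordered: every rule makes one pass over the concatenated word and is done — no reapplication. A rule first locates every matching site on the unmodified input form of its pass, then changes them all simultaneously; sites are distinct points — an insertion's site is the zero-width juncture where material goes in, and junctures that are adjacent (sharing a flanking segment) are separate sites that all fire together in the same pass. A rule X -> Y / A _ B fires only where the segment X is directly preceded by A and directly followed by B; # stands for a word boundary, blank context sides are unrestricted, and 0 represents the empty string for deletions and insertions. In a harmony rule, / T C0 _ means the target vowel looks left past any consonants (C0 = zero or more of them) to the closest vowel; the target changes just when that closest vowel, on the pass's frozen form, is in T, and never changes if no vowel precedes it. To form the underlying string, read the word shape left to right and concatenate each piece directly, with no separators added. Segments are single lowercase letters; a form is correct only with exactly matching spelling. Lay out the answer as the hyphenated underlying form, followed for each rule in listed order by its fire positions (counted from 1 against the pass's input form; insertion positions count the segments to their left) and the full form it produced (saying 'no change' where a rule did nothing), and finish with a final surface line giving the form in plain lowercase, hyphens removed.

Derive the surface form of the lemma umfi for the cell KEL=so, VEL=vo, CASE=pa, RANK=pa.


underlying: iv-umfi-su-ze-pi
1. e -> o, i -> u / B C0 _: fires at position(s) 6, 10: ivumfusuzopi
2. k -> g, p -> b, s -> z, t -> d / V _ V: fires at position(s) 7, 11: ivumfuzuzobi
surface: ivumfuzuzobi


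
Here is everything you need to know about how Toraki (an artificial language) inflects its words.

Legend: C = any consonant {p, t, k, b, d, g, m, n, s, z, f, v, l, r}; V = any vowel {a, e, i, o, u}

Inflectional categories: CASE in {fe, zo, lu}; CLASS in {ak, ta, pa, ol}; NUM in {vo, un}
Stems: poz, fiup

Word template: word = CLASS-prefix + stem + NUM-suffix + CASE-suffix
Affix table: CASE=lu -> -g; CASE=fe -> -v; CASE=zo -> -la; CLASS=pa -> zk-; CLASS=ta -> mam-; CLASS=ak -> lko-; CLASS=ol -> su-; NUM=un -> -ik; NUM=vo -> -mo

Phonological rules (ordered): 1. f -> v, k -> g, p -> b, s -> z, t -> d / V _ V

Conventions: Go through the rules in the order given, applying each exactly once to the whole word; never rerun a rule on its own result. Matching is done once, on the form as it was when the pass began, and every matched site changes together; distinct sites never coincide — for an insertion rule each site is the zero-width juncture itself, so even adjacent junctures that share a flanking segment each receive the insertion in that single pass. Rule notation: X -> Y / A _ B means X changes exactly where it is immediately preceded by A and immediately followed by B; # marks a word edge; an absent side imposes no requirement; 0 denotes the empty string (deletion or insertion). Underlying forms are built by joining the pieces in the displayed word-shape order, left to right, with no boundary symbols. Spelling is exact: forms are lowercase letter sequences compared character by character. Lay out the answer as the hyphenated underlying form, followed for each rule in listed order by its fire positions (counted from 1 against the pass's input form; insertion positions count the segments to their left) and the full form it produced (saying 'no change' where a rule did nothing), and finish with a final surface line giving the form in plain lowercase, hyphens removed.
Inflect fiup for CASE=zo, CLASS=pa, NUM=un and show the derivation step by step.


underlying: zk-fiup-ik-la
1. f -> v, k -> g, p -> b, s -> z, t -> d / V _ V: fires at position(s) 6: zkfiubikla
surface: zkfiubikla


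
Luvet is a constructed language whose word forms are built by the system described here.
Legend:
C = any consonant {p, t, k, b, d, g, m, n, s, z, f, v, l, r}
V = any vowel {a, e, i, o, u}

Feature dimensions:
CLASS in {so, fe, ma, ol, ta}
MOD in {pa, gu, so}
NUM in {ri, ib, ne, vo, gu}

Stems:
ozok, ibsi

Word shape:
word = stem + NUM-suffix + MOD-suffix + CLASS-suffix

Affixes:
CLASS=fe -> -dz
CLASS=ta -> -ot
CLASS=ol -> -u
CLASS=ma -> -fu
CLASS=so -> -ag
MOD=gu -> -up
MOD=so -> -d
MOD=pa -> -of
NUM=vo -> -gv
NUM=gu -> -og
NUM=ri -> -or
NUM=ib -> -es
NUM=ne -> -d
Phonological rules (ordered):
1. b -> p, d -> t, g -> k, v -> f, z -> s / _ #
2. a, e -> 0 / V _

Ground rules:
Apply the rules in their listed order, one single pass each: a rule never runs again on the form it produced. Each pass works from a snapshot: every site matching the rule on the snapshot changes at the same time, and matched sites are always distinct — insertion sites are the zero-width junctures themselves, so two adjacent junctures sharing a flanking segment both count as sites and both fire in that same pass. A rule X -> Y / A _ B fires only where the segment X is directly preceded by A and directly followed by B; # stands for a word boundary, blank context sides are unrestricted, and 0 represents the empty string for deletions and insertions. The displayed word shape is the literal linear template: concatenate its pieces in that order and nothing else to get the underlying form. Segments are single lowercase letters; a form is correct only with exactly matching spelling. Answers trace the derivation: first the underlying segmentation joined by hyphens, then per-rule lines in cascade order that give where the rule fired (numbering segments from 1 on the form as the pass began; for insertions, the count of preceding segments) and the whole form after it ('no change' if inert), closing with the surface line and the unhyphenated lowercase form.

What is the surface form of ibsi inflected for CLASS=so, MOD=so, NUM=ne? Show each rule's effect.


underlying: ibsi-d-d-ag
1. b -> p, d -> t, g -> k, v -> f, z -> s / _ #: fires at position(s) 8: ibsiddak
2. a, e -> 0 / V _: no change
surface: ibsiddak


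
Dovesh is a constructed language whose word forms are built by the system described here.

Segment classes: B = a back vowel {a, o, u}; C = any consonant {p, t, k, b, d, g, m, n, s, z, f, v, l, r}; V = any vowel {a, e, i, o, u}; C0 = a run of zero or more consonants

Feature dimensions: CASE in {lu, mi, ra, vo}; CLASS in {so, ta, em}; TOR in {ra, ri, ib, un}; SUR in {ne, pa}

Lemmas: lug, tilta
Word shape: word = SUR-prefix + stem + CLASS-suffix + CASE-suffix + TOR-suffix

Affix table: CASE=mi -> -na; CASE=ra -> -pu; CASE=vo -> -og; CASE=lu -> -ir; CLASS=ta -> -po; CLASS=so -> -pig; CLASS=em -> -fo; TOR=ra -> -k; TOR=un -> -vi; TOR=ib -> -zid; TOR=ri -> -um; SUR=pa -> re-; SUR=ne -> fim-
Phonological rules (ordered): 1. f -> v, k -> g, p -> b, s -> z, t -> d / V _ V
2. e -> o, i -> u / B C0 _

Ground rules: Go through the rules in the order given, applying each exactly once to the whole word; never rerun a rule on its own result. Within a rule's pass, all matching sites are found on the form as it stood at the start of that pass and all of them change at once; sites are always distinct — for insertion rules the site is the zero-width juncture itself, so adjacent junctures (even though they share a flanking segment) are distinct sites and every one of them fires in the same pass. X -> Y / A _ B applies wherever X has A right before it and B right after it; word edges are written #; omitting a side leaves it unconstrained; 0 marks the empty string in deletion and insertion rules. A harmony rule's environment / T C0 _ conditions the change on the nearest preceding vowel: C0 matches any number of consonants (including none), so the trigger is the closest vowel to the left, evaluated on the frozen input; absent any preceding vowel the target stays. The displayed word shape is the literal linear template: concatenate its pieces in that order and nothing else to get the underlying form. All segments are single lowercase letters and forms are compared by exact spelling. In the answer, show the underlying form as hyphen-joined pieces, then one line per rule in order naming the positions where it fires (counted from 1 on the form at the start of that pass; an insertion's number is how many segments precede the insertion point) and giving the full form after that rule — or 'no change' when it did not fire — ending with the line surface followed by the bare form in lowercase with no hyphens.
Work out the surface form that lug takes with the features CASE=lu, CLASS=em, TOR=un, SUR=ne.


underlying: fim-lug-fo-ir-vi
1. f -> v, k -> g, p -> b, s -> z, t -> d / V _ V: no change
2. e -> o, i -> u / B C0 _: fires at position(s) 9: fimlugfourvi
surface: fimlugfourvi


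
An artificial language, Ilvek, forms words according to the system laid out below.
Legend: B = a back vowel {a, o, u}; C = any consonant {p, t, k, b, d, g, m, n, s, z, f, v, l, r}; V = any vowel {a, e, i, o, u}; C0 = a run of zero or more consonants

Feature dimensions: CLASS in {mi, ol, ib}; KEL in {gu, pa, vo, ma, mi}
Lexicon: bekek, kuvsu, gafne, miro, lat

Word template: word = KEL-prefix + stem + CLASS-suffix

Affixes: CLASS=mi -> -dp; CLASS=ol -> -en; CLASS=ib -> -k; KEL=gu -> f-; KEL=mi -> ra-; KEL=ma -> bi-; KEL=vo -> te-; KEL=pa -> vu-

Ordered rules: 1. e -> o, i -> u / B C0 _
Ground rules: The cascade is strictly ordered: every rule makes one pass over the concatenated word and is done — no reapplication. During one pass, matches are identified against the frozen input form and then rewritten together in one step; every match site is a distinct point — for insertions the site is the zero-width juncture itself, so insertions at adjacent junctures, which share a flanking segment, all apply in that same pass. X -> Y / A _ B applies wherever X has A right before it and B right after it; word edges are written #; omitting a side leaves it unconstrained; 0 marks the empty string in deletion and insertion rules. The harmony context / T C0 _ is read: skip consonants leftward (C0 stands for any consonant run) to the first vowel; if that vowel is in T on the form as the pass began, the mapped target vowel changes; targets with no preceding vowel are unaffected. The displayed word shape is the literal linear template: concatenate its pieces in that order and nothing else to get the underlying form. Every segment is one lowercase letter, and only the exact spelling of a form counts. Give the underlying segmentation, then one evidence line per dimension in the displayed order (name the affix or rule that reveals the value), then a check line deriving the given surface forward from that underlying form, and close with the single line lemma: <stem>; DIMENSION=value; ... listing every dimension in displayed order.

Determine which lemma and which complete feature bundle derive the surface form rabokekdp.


underlying: ra-bekek-dp
CLASS=mi - signalled by the affix -dp
KEL=mi - signalled by the affix ra-
check: rabekekdp -> rabokekdp
lemma: bekek; CLASS=mi; KEL=mi


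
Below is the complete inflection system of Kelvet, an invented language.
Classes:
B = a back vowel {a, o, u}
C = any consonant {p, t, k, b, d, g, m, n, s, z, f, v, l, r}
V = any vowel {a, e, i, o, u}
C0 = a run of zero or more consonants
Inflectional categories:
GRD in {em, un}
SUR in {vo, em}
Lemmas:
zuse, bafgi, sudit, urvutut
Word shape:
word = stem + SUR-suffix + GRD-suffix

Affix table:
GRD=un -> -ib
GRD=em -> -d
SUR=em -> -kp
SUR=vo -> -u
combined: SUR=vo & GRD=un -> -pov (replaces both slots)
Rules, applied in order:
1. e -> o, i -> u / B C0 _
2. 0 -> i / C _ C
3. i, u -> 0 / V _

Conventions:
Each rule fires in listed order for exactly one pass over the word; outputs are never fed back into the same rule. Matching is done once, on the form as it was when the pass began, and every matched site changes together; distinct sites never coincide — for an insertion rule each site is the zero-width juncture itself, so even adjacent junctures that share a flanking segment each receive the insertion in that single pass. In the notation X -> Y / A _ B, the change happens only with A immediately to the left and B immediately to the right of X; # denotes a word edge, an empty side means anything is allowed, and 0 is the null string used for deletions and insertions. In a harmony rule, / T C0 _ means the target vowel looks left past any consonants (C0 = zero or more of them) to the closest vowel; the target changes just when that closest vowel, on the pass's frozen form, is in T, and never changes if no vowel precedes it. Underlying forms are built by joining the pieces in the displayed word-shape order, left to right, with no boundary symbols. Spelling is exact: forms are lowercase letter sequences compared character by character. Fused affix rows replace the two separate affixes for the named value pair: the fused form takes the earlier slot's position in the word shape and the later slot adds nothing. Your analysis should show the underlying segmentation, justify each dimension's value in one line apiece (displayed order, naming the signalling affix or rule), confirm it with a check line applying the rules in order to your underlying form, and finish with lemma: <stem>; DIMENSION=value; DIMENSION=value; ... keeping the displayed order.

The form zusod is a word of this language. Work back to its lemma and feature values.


underlying: zuse-u-d
GRD=em - signalled by the affix -d
SUR=vo - signalled by the affix -u
check: zuseud -> zusoud -> zusoud -> zusod
lemma: zuse; GRD=em; SUR=vo
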